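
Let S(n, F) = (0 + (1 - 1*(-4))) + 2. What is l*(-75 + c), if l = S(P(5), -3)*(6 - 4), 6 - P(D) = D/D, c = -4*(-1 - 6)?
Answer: -658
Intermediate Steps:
c = 28 (c = -4*(-7) = 28)
P(D) = 5 (P(D) = 6 - D/D = 6 - 1*1 = 6 - 1 = 5)
S(n, F) = 7 (S(n, F) = (0 + (1 + 4)) + 2 = (0 + 5) + 2 = 5 + 2 = 7)
l = 14 (l = 7*(6 - 4) = 7*2 = 14)
l*(-75 + c) = 14*(-75 + 28) = 14*(-47) = -658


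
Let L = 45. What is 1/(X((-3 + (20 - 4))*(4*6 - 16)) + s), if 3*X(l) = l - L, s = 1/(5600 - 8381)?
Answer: 2781/54692 ≈ 0.050848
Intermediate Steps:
s = -1/2781 (s = 1/(-2781) = -1/2781 ≈ -0.00035958)
X(l) = -15 + l/3 (X(l) = (l - 1*45)/3 = (l - 45)/3 = (-45 + l)/3 = -15 + l/3)
1/(X((-3 + (20 - 4))*(4*6 - 16)) + s) = 1/((-15 + ((-3 + (20 - 4))*(4*6 - 16))/3) - 1/2781) = 1/((-15 + ((-3 + 16)*(24 - 16))/3) - 1/2781) = 1/((-15 + (13*8)/3) - 1/2781) = 1/((-15 + (⅓)*104) - 1/2781) = 1/((-15 + 104/3) - 1/2781) = 1/(59/3 - 1/2781) = 1/(54692/2781) = 2781/54692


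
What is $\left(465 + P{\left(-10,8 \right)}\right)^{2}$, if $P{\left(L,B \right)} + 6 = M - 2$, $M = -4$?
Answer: $205209$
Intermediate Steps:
$P{\left(L,B \right)} = -12$ ($P{\left(L,B \right)} = -6 - 6 = -12$)
$\left(465 + P{\left(-10,8 \right)}\right)^{2} = \left(465 - 12\right)^{2} = 453^{2} = 205209$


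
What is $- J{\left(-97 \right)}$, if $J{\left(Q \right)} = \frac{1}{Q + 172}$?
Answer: $- \frac{1}{75} \approx -0.013333$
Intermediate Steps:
$J{\left(Q \right)} = \frac{1}{172 + Q}$
$- J{\left(-97 \right)} = - \frac{1}{172 - 97} = - \frac{1}{75}$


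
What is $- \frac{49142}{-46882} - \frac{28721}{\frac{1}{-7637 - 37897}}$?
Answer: $\frac{30655718214745}{23441} \approx 1.3078 \cdot 10^{9}$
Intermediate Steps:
$- \frac{49142}{-46882} - \frac{28721}{\frac{1}{-7637 - 37897}} = \left(-49142\right) \left(- \frac{1}{46882}\right) - \frac{28721}{\frac{1}{-45534}} = \frac{24571}{23441} - \frac{28721}{- \frac{1}{45534}} = \frac{24571}{23441} - -1307782014 = \frac{24571}{23441} + 1307782014 = \frac{30655718214745}{23441}$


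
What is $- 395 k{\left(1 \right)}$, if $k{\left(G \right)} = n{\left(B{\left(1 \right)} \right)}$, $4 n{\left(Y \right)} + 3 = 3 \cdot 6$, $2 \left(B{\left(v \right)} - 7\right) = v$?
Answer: $- \frac{5925}{4} \approx -1481.3$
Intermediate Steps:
$B{\left(v \right)} = 7 + \frac{v}{2}$
$n{\left(Y \right)} = \frac{15}{4}$ ($n{\left(Y \right)} = - \frac{3}{4} + \frac{3 \cdot 6}{4} = - \frac{3}{4} + \frac{1}{4} \cdot 18 = - \frac{3}{4} + \frac{9}{2} = \frac{15}{4}$)
$k{\left(G \right)} = \frac{15}{4}$
$- 395 k{\left(1 \right)} = \left(-395\right) \frac{15}{4} = - \frac{5925}{4}$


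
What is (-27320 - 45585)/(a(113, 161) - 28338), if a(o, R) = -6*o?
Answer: 72905/29016 ≈ 2.5126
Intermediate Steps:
(-27320 - 45585)/(a(113, 161) - 28338) = (-27320 - 45585)/(-6*113 - 28338) = -72905/(-678 - 28338) = -72905/(-29016) = -72905*(-1/29016) = 72905/29016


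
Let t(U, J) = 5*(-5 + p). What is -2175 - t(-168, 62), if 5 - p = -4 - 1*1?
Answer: -2200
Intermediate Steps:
p = 10 (p = 5 - (-4 - 1*1) = 5 - (-4 - 1) = 5 - 1*(-5) = 5 + 5 = 10)
t(U, J) = 25 (t(U, J) = 5*(-5 + 10) = 5*5 = 25)
-2175 - t(-168, 62) = -2175 - 1*25 = -2175 - 25 = -2200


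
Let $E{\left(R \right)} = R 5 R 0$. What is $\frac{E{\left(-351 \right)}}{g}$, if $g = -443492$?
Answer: $0$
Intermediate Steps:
$E{\left(R \right)} = 0$ ($E{\left(R \right)} = 5 R R 0 = 5 R^{2} \cdot 0 = 0$)
$\frac{E{\left(-351 \right)}}{g} = \frac{0}{-443492} = 0 \left(- \frac{1}{443492}\right) = 0$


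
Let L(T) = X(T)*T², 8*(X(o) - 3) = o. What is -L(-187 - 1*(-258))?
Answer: -478895/8 ≈ -59862.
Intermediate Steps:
X(o) = 3 + o/8
L(T) = T²*(3 + T/8) (L(T) = (3 + T/8)*T² = T²*(3 + T/8))
-L(-187 - 1*(-258)) = -(-187 - 1*(-258))²*(24 + (-187 - 1*(-258)))/8 = -(-187 + 258)²*(24 + (-187 + 258))/8 = -71²*(24 + 71)/8 = -5041*95/8 = -1*478895/8 = -478895/8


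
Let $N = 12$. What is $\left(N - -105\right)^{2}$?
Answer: $13689$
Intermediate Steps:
$\left(N - -105\right)^{2} = \left(12 - -105\right)^{2} = \left(12 + 105\right)^{2} = 117^{2} = 13689$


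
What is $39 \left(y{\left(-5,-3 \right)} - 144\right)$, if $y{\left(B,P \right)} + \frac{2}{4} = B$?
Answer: $- \frac{11661}{2} \approx -5830.5$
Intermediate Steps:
$y{\left(B,P \right)} = - \frac{1}{2} + B$
$39 \left(y{\left(-5,-3 \right)} - 144\right) = 39 \left(\left(- \frac{1}{2} - 5\right) - 144\right) = 39 \left(- \frac{11}{2} - 144\right) = 39 \left(- \frac{299}{2}\right) = - \frac{11661}{2}$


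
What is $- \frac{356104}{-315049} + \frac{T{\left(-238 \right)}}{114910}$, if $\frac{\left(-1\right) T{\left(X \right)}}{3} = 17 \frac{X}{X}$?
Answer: $\frac{5843406163}{5171754370} \approx 1.1299$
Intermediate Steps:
$T{\left(X \right)} = -51$ ($T{\left(X \right)} = - 3 \cdot 17 \frac{X}{X} = - 3 \cdot 17 \cdot 1 = \left(-3\right) 17 = -51$)
$- \frac{356104}{-315049} + \frac{T{\left(-238 \right)}}{114910} = - \frac{356104}{-315049} - \frac{51}{114910} = \left(-356104\right) \left(- \frac{1}{315049}\right) - \frac{51}{114910} = \frac{50872}{45007} - \frac{51}{114910} = \frac{5843406163}{5171754370}$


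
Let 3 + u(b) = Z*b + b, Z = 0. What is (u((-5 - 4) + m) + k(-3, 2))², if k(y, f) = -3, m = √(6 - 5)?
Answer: 196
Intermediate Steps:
m = 1 (m = √1 = 1)
u(b) = -3 + b (u(b) = -3 + (0*b + b) = -3 + (0 + b) = -3 + b)
(u((-5 - 4) + m) + k(-3, 2))² = ((-3 + ((-5 - 4) + 1)) - 3)² = ((-3 + (-9 + 1)) - 3)² = ((-3 - 8) - 3)² = (-11 - 3)² = (-14)² = 196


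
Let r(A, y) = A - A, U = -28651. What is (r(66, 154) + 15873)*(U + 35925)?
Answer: 115460202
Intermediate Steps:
r(A, y) = 0
(r(66, 154) + 15873)*(U + 35925) = (0 + 15873)*(-28651 + 35925) = 15873*7274 = 115460202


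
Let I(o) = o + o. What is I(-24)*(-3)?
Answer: 144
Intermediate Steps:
I(o) = 2*o
I(-24)*(-3) = (2*(-24))*(-3) = -48*(-3) = 144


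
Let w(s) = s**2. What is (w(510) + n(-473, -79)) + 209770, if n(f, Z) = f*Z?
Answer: 507237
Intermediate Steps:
n(f, Z) = Z*f
(w(510) + n(-473, -79)) + 209770 = (510**2 - 79*(-473)) + 209770 = (260100 + 37367) + 209770 = 297467 + 209770 = 507237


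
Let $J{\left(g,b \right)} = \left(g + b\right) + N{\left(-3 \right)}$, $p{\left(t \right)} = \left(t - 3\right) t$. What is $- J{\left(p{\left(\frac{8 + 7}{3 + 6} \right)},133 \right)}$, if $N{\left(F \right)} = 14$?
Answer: $- \frac{1303}{9} \approx -144.78$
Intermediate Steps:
$p{\left(t \right)} = t \left(-3 + t\right)$ ($p{\left(t \right)} = \left(-3 + t\right) t = t \left(-3 + t\right)$)
$J{\left(g,b \right)} = 14 + b + g$ ($J{\left(g,b \right)} = \left(g + b\right) + 14 = \left(b + g\right) + 14 = 14 + b + g$)
$- J{\left(p{\left(\frac{8 + 7}{3 + 6} \right)},133 \right)} = - (14 + 133 + \frac{8 + 7}{3 + 6} \left(-3 + \frac{8 + 7}{3 + 6}\right)) = - (14 + 133 + \frac{15}{9} \left(-3 + \frac{15}{9}\right)) = - (14 + 133 + 15 \cdot \frac{1}{9} \left(-3 + 15 \cdot \frac{1}{9}\right)) = - (14 + 133 + \frac{5 \left(-3 + \frac{5}{3}\right)}{3}) = - (14 + 133 + \frac{5}{3} \left(- \frac{4}{3}\right)) = - (14 + 133 - \frac{20}{9}) = \left(-1\right) \frac{1303}{9} = - \frac{1303}{9}$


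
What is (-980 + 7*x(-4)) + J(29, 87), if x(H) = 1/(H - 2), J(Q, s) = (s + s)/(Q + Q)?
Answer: -5869/6 ≈ -978.17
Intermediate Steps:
J(Q, s) = s/Q (J(Q, s) = (2*s)/((2*Q)) = (2*s)*(1/(2*Q)) = s/Q)
x(H) = 1/(-2 + H)
(-980 + 7*x(-4)) + J(29, 87) = (-980 + 7/(-2 - 4)) + 87/29 = (-980 + 7/(-6)) + 87*(1/29) = (-980 + 7*(-⅙)) + 3 = (-980 - 7/6) + 3 = -5887/6 + 3 = -5869/6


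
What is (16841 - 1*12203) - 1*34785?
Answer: -30147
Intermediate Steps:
(16841 - 1*12203) - 1*34785 = (16841 - 12203) - 34785 = 4638 - 34785 = -30147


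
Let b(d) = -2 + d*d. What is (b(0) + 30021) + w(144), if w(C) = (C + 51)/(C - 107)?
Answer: 1110898/37 ≈ 30024.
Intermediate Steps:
w(C) = (51 + C)/(-107 + C)
b(d) = -2 + d²
(b(0) + 30021) + w(144) = ((-2 + 0²) + 30021) + (51 + 144)/(-107 + 144) = ((-2 + 0) + 30021) + 195/37 = (-2 + 30021) + (1/37)*195 = 30019 + 195/37 = 1110898/37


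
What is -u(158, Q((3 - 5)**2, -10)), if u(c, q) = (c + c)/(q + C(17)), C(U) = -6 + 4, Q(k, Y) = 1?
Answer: 316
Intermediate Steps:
C(U) = -2
u(c, q) = 2*c/(-2 + q) (u(c, q) = (c + c)/(q - 2) = (2*c)/(-2 + q) = 2*c/(-2 + q))
-u(158, Q((3 - 5)**2, -10)) = -2*158/(-2 + 1) = -2*158/(-1) = -2*158*(-1) = -1*(-316) = 316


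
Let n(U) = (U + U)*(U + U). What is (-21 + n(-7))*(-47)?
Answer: -8225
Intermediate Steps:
n(U) = 4*U² (n(U) = (2*U)*(2*U) = 4*U²)
(-21 + n(-7))*(-47) = (-21 + 4*(-7)²)*(-47) = (-21 + 4*49)*(-47) = (-21 + 196)*(-47) = 175*(-47) = -8225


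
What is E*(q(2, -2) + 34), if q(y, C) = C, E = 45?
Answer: 1440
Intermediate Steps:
E*(q(2, -2) + 34) = 45*(-2 + 34) = 45*32 = 1440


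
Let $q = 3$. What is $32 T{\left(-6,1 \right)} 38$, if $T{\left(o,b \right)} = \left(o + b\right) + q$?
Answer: $-2432$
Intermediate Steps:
$T{\left(o,b \right)} = 3 + b + o$ ($T{\left(o,b \right)} = \left(o + b\right) + 3 = \left(b + o\right) + 3 = 3 + b + o$)
$32 T{\left(-6,1 \right)} 38 = 32 \left(3 + 1 - 6\right) 38 = 32 \left(-2\right) 38 = \left(-64\right) 38 = -2432$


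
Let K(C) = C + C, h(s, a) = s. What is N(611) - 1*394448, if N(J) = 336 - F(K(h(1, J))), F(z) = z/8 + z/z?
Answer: -1576453/4 ≈ -3.9411e+5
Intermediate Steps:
K(C) = 2*C
F(z) = 1 + z/8 (F(z) = z*(1/8) + 1 = z/8 + 1 = 1 + z/8)
N(J) = 1339/4 (N(J) = 336 - (1 + (2*1)/8) = 336 - (1 + (1/8)*2) = 336 - (1 + 1/4) = 336 - 1*5/4 = 336 - 5/4 = 1339/4)
N(611) - 1*394448 = 1339/4 - 1*394448 = 1339/4 - 394448 = -1576453/4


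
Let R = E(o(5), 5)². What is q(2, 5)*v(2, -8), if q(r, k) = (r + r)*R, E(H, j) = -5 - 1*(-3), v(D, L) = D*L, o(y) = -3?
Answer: -256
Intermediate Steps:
E(H, j) = -2 (E(H, j) = -5 + 3 = -2)
R = 4 (R = (-2)² = 4)
q(r, k) = 8*r (q(r, k) = (r + r)*4 = (2*r)*4 = 8*r)
q(2, 5)*v(2, -8) = (8*2)*(2*(-8)) = 16*(-16) = -256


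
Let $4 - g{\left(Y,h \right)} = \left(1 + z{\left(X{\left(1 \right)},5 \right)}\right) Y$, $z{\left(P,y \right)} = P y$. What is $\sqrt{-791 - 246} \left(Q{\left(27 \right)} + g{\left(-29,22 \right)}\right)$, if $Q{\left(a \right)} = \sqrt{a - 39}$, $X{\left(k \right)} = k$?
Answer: $- 2 \sqrt{3111} + 178 i \sqrt{1037} \approx -111.55 + 5732.0 i$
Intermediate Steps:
$Q{\left(a \right)} = \sqrt{-39 + a}$
$g{\left(Y,h \right)} = 4 - 6 Y$ ($g{\left(Y,h \right)} = 4 - \left(1 + 1 \cdot 5\right) Y = 4 - \left(1 + 5\right) Y = 4 - 6 Y$)
$\sqrt{-791 - 246} \left(Q{\left(27 \right)} + g{\left(-29,22 \right)}\right) = \sqrt{-791 - 246} \left(\sqrt{-39 + 27} + \left(4 - -174\right)\right) = \sqrt{-1037} \left(\sqrt{-12} + \left(4 + 174\right)\right) = i \sqrt{1037} \left(2 i \sqrt{3} + 178\right) = i \sqrt{1037} \left(178 + 2 i \sqrt{3}\right)$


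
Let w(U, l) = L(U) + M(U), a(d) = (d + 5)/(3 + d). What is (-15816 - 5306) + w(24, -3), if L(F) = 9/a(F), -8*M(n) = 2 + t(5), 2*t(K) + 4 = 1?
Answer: -9796749/464 ≈ -21114.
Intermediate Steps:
a(d) = (5 + d)/(3 + d)
t(K) = -3/2 (t(K) = -2 + (½)*1 = -2 + ½ = -3/2)
M(n) = -1/16 (M(n) = -(2 - 3/2)/8 = -⅛*½ = -1/16)
L(F) = 9*(3 + F)/(5 + F) (L(F) = 9/(((5 + F)/(3 + F))) = 9*((3 + F)/(5 + F)) = 9*(3 + F)/(5 + F))
w(U, l) = -1/16 + 9*(3 + U)/(5 + U) (w(U, l) = 9*(3 + U)/(5 + U) - 1/16 = -1/16 + 9*(3 + U)/(5 + U))
(-15816 - 5306) + w(24, -3) = (-15816 - 5306) + (427 + 143*24)/(16*(5 + 24)) = -21122 + (1/16)*(427 + 3432)/29 = -21122 + (1/16)*(1/29)*3859 = -21122 + 3859/464 = -9796749/464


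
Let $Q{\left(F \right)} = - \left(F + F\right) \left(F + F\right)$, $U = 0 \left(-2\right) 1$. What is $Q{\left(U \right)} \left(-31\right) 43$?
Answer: $0$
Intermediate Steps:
$U = 0$ ($U = 0 \cdot 1 = 0$)
$Q{\left(F \right)} = - 4 F^{2}$ ($Q{\left(F \right)} = - 2 F 2 F = - 4 F^{2}$)
$Q{\left(U \right)} \left(-31\right) 43 = - 4 \cdot 0^{2} \left(-31\right) 43 = \left(-4\right) 0 \left(-31\right) 43 = 0 \left(-31\right) 43 = 0 \cdot 43 = 0$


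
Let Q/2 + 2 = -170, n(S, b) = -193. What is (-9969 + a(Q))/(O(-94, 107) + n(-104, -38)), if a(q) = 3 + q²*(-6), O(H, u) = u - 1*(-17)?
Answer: 239994/23 ≈ 10435.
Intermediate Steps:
O(H, u) = 17 + u (O(H, u) = u + 17 = 17 + u)
Q = -344 (Q = -4 + 2*(-170) = -4 - 340 = -344)
a(q) = 3 - 6*q²
(-9969 + a(Q))/(O(-94, 107) + n(-104, -38)) = (-9969 + (3 - 6*(-344)²))/((17 + 107) - 193) = (-9969 + (3 - 6*118336))/(124 - 193) = (-9969 + (3 - 710016))/(-69) = (-9969 - 710013)*(-1/69) = -719982*(-1/69) = 239994/23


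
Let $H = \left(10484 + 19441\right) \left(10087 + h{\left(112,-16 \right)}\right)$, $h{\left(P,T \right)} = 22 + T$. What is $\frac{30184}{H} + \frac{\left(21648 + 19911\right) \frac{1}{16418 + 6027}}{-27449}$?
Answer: $\frac{172684421147}{5316582102139575} \approx 3.248 \cdot 10^{-5}$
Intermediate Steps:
$H = 302033025$ ($H = \left(10484 + 19441\right) \left(10087 + \left(22 - 16\right)\right) = 29925 \left(10087 + 6\right) = 29925 \cdot 10093 = 302033025$)
$\frac{30184}{H} + \frac{\left(21648 + 19911\right) \frac{1}{16418 + 6027}}{-27449} = \frac{30184}{302033025} + \frac{\left(21648 + 19911\right) \frac{1}{16418 + 6027}}{-27449} = 30184 \cdot \frac{1}{302033025} + \frac{41559}{22445} \left(- \frac{1}{27449}\right) = \frac{4312}{43147575} + 41559 \cdot \frac{1}{22445} \left(- \frac{1}{27449}\right) = \frac{4312}{43147575} + \frac{41559}{22445} \left(- \frac{1}{27449}\right) = \frac{4312}{43147575} - \frac{41559}{616092805} = \frac{172684421147}{5316582102139575}$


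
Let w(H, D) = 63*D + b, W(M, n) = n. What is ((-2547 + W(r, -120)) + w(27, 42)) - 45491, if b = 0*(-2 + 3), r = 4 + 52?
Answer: -45512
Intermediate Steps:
r = 56
b = 0 (b = 0*1 = 0)
w(H, D) = 63*D (w(H, D) = 63*D + 0 = 63*D)
((-2547 + W(r, -120)) + w(27, 42)) - 45491 = ((-2547 - 120) + 63*42) - 45491 = (-2667 + 2646) - 45491 = -21 - 45491 = -45512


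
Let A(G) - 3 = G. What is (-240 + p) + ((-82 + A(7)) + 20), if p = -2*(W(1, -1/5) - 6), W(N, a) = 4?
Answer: -288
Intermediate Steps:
A(G) = 3 + G
p = 4 (p = -2*(4 - 6) = -2*(-2) = 4)
(-240 + p) + ((-82 + A(7)) + 20) = (-240 + 4) + ((-82 + (3 + 7)) + 20) = -236 + ((-82 + 10) + 20) = -236 + (-72 + 20) = -236 - 52 = -288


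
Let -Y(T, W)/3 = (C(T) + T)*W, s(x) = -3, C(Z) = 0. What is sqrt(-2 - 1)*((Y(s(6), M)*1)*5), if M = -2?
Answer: -90*I*sqrt(3) ≈ -155.88*I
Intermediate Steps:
Y(T, W) = -3*T*W (Y(T, W) = -3*(0 + T)*W = -3*T*W)
sqrt(-2 - 1)*((Y(s(6), M)*1)*5) = sqrt(-2 - 1)*((-3*(-3)*(-2)*1)*5) = sqrt(-3)*(-18*1*5) = (I*sqrt(3))*(-18*5) = (I*sqrt(3))*(-90) = -90*I*sqrt(3)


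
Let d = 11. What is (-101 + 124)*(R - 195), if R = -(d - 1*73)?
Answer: -3059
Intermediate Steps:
R = 62 (R = -(11 - 1*73) = -(11 - 73) = -1*(-62) = 62)
(-101 + 124)*(R - 195) = (-101 + 124)*(62 - 195) = 23*(-133) = -3059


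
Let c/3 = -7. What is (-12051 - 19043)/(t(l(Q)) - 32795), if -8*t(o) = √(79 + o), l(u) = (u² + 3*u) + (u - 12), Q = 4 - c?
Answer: 8157821840/8604096101 - 186564*√22/8604096101 ≈ 0.94803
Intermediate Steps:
c = -21 (c = 3*(-7) = -21)
Q = 25 (Q = 4 - 1*(-21) = 4 + 21 = 25)
l(u) = -12 + u² + 4*u (l(u) = (u² + 3*u) + (-12 + u) = -12 + u² + 4*u)
t(o) = -√(79 + o)/8
(-12051 - 19043)/(t(l(Q)) - 32795) = (-12051 - 19043)/(-√(79 + (-12 + 25² + 4*25))/8 - 32795) = -31094/(-√(79 + (-12 + 625 + 100))/8 - 32795) = -31094/(-√(79 + 713)/8 - 32795) = -31094/(-3*√22/4 - 32795) = -31094/(-32795 - 3*√22/4)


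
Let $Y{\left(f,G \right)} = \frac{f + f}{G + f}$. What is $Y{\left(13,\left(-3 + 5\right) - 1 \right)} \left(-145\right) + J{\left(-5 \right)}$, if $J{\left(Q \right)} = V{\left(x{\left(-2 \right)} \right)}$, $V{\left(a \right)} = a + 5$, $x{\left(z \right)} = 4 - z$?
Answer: $- \frac{1808}{7} \approx -258.29$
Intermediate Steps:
$Y{\left(f,G \right)} = \frac{2 f}{G + f}$
$V{\left(a \right)} = 5 + a$
$J{\left(Q \right)} = 11$ ($J{\left(Q \right)} = 5 + \left(4 - -2\right) = 5 + \left(4 + 2\right) = 5 + 6 = 11$)
$Y{\left(13,\left(-3 + 5\right) - 1 \right)} \left(-145\right) + J{\left(-5 \right)} = 2 \cdot 13 \frac{1}{\left(\left(-3 + 5\right) - 1\right) + 13} \left(-145\right) + 11 = 2 \cdot 13 \frac{1}{\left(2 - 1\right) + 13} \left(-145\right) + 11 = 2 \cdot 13 \frac{1}{1 + 13} \left(-145\right) + 11 = 2 \cdot 13 \cdot \frac{1}{14} \left(-145\right) + 11 = \frac{13}{7} \left(-145\right) + 11 = - \frac{1885}{7} + 11 = - \frac{1808}{7}$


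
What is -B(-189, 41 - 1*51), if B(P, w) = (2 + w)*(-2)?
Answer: -16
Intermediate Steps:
B(P, w) = -4 - 2*w
-B(-189, 41 - 1*51) = -(-4 - 2*(41 - 1*51)) = -(-4 - 2*(41 - 51)) = -(-4 - 2*(-10)) = -(-4 + 20) = -1*16 = -16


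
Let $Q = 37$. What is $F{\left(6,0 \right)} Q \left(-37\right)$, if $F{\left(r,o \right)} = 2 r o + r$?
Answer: $-8214$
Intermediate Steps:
$F{\left(r,o \right)} = r + 2 o r$ ($F{\left(r,o \right)} = 2 o r + r = r + 2 o r$)
$F{\left(6,0 \right)} Q \left(-37\right) = 6 \left(1 + 2 \cdot 0\right) 37 \left(-37\right) = 6 \left(1 + 0\right) 37 \left(-37\right) = 6 \cdot 1 \cdot 37 \left(-37\right) = 6 \cdot 37 \left(-37\right) = 222 \left(-37\right) = -8214$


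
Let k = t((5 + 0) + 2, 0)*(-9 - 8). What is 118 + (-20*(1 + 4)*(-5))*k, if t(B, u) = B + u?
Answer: -59382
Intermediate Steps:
k = -119 (k = (((5 + 0) + 2) + 0)*(-9 - 8) = ((5 + 2) + 0)*(-17) = (7 + 0)*(-17) = 7*(-17) = -119)
118 + (-20*(1 + 4)*(-5))*k = 118 - 20*(1 + 4)*(-5)*(-119) = 118 - 100*(-5)*(-119) = 118 - 20*(-25)*(-119) = 118 + 500*(-119) = 118 - 59500 = -59382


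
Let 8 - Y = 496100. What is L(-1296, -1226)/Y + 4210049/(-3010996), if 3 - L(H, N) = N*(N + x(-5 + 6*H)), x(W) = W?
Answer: 1947536848136/93358189227 ≈ 20.861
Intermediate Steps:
L(H, N) = 3 - N*(-5 + N + 6*H) (L(H, N) = 3 - N*(N + (-5 + 6*H)) = 3 - N*(-5 + N + 6*H))
Y = -496092 (Y = 8 - 1*496100 = 8 - 496100 = -496092)
L(-1296, -1226)/Y + 4210049/(-3010996) = (3 - 1*(-1226)² - 1*(-1226)*(-5 + 6*(-1296)))/(-496092) + 4210049/(-3010996) = (3 - 1*1503076 - 1*(-1226)*(-5 - 7776))*(-1/496092) + 4210049*(-1/3010996) = (3 - 1503076 - 1*(-1226)*(-7781))*(-1/496092) - 4210049/3010996 = (3 - 1503076 - 9539506)*(-1/496092) - 4210049/3010996 = -11042579*(-1/496092) - 4210049/3010996 = 11042579/496092 - 4210049/3010996 = 1947536848136/93358189227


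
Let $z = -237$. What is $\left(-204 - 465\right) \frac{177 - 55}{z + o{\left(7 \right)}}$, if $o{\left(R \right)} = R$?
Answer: $\frac{40809}{115} \approx 354.86$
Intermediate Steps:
$\left(-204 - 465\right) \frac{177 - 55}{z + o{\left(7 \right)}} = \left(-204 - 465\right) \frac{177 - 55}{-237 + 7} = - 669 \frac{122}{-230} = - 669 \cdot 122 \left(- \frac{1}{230}\right) = \left(-669\right) \left(- \frac{61}{115}\right) = \frac{40809}{115}$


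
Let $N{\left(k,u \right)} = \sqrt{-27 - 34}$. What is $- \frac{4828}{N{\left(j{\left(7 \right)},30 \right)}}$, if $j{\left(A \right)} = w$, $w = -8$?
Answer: $\frac{4828 i \sqrt{61}}{61} \approx 618.16 i$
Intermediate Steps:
$j{\left(A \right)} = -8$
$N{\left(k,u \right)} = i \sqrt{61}$ ($N{\left(k,u \right)} = \sqrt{-61} = i \sqrt{61}$)
$- \frac{4828}{N{\left(j{\left(7 \right)},30 \right)}} = - \frac{4828}{i \sqrt{61}} = - 4828 \left(- \frac{i \sqrt{61}}{61}\right) = \frac{4828 i \sqrt{61}}{61}$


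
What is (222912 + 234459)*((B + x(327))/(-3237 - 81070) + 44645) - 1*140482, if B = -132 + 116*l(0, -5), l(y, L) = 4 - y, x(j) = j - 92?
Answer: 1721480207621234/84307 ≈ 2.0419e+10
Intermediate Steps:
x(j) = -92 + j
B = 332 (B = -132 + 116*(4 - 1*0) = -132 + 116*(4 + 0) = -132 + 116*4 = -132 + 464 = 332)
(222912 + 234459)*((B + x(327))/(-3237 - 81070) + 44645) - 1*140482 = (222912 + 234459)*((332 + (-92 + 327))/(-3237 - 81070) + 44645) - 1*140482 = 457371*((332 + 235)/(-84307) + 44645) - 140482 = 457371*(567*(-1/84307) + 44645) - 140482 = 457371*(-567/84307 + 44645) - 140482 = 457371*(3763885448/84307) - 140482 = 1721492051237208/84307 - 140482 = 1721480207621234/84307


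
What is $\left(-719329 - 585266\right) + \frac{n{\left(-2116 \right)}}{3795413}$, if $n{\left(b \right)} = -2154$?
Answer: $- \frac{4951476824889}{3795413} \approx -1.3046 \cdot 10^{6}$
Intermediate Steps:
$\left(-719329 - 585266\right) + \frac{n{\left(-2116 \right)}}{3795413} = \left(-719329 - 585266\right) - \frac{2154}{3795413} = -1304595 - \frac{2154}{3795413} = - \frac{4951476824889}{3795413}$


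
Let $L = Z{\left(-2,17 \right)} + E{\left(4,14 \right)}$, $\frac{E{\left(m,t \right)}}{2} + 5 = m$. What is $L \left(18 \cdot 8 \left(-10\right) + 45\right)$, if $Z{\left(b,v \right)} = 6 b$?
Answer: $19530$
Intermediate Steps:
$E{\left(m,t \right)} = -10 + 2 m$
$L = -14$ ($L = 6 \left(-2\right) + \left(-10 + 2 \cdot 4\right) = -12 + \left(-10 + 8\right) = -12 - 2 = -14$)
$L \left(18 \cdot 8 \left(-10\right) + 45\right) = - 14 \left(18 \cdot 8 \left(-10\right) + 45\right) = - 14 \left(144 \left(-10\right) + 45\right) = - 14 \left(-1440 + 45\right) = \left(-14\right) \left(-1395\right) = 19530$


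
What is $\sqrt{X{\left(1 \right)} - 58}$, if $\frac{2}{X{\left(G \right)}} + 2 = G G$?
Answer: $2 i \sqrt{15} \approx 7.746 i$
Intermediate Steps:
$X{\left(G \right)} = \frac{2}{-2 + G^{2}}$ ($X{\left(G \right)} = \frac{2}{-2 + G G} = \frac{2}{-2 + G^{2}}$)
$\sqrt{X{\left(1 \right)} - 58} = \sqrt{\frac{2}{-2 + 1^{2}} - 58} = \sqrt{\frac{2}{-2 + 1} - 58} = \sqrt{\frac{2}{-1} - 58} = \sqrt{2 \left(-1\right) - 58} = \sqrt{-2 - 58} = \sqrt{-60} = 2 i \sqrt{15}$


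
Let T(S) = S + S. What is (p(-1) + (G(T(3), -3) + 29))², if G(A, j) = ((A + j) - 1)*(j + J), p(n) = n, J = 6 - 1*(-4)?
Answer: 1764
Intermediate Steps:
J = 10 (J = 6 + 4 = 10)
T(S) = 2*S
G(A, j) = (10 + j)*(-1 + A + j) (G(A, j) = ((A + j) - 1)*(j + 10) = (-1 + A + j)*(10 + j) = (10 + j)*(-1 + A + j))
(p(-1) + (G(T(3), -3) + 29))² = (-1 + ((-10 + (-3)² + 9*(-3) + 10*(2*3) + (2*3)*(-3)) + 29))² = (-1 + ((-10 + 9 - 27 + 10*6 + 6*(-3)) + 29))² = (-1 + ((-10 + 9 - 27 + 60 - 18) + 29))² = (-1 + (14 + 29))² = (-1 + 43)² = 42² = 1764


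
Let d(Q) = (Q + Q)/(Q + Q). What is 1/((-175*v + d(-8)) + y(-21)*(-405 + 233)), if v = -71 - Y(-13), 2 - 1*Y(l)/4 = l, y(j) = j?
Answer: 1/26538 ≈ 3.7682e-5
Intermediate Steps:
Y(l) = 8 - 4*l
d(Q) = 1 (d(Q) = (2*Q)/((2*Q)) = (2*Q)*(1/(2*Q)) = 1)
v = -131 (v = -71 - (8 - 4*(-13)) = -71 - (8 + 52) = -71 - 1*60 = -71 - 60 = -131)
1/((-175*v + d(-8)) + y(-21)*(-405 + 233)) = 1/((-175*(-131) + 1) - 21*(-405 + 233)) = 1/((22925 + 1) - 21*(-172)) = 1/(22926 + 3612) = 1/26538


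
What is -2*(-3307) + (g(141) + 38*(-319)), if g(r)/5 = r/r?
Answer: -5503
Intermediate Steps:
g(r) = 5 (g(r) = 5*(r/r) = 5*1 = 5)
-2*(-3307) + (g(141) + 38*(-319)) = -2*(-3307) + (5 + 38*(-319)) = 6614 + (5 - 12122) = 6614 - 12117 = -5503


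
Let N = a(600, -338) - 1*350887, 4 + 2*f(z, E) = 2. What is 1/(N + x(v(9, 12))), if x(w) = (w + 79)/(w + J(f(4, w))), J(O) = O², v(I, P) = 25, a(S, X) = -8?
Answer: -1/350891 ≈ -2.8499e-6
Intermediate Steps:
f(z, E) = -1 (f(z, E) = -2 + (½)*2 = -2 + 1 = -1)
N = -350895 (N = -8 - 1*350887 = -8 - 350887 = -350895)
x(w) = (79 + w)/(1 + w) (x(w) = (w + 79)/(w + (-1)²) = (79 + w)/(w + 1) = (79 + w)/(1 + w))
1/(N + x(v(9, 12))) = 1/(-350895 + (79 + 25)/(1 + 25)) = 1/(-350895 + 104/26) = 1/(-350895 + (1/26)*104) = 1/(-350895 + 4) = 1/(-350891) = -1/350891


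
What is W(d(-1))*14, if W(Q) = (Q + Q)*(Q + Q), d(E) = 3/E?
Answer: 504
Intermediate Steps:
W(Q) = 4*Q² (W(Q) = (2*Q)*(2*Q) = 4*Q²)
W(d(-1))*14 = (4*(3/(-1))²)*14 = (4*(3*(-1))²)*14 = (4*(-3)²)*14 = (4*9)*14 = 36*14 = 504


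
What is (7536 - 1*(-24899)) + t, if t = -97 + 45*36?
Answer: 33958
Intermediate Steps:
t = 1523 (t = -97 + 1620 = 1523)
(7536 - 1*(-24899)) + t = (7536 - 1*(-24899)) + 1523 = (7536 + 24899) + 1523 = 32435 + 1523 = 33958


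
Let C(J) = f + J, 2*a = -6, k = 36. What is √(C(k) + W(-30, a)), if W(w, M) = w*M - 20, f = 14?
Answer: 2*√30 ≈ 10.954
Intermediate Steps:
a = -3 (a = (½)*(-6) = -3)
W(w, M) = -20 + M*w (W(w, M) = M*w - 20 = -20 + M*w)
C(J) = 14 + J
√(C(k) + W(-30, a)) = √((14 + 36) + (-20 - 3*(-30))) = √(50 + (-20 + 90)) = √(50 + 70) = √120 = 2*√30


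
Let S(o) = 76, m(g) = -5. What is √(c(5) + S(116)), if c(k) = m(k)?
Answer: √71 ≈ 8.4261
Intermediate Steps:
c(k) = -5
√(c(5) + S(116)) = √(-5 + 76) = √71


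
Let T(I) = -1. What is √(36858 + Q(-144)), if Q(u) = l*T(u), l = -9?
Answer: √36867 ≈ 192.01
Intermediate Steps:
Q(u) = 9 (Q(u) = -9*(-1) = 9)
√(36858 + Q(-144)) = √(36858 + 9) = √36867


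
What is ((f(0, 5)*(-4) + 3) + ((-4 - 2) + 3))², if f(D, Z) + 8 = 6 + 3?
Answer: 16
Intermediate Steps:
f(D, Z) = 1 (f(D, Z) = -8 + (6 + 3) = -8 + 9 = 1)
((f(0, 5)*(-4) + 3) + ((-4 - 2) + 3))² = ((1*(-4) + 3) + ((-4 - 2) + 3))² = ((-4 + 3) + (-6 + 3))² = (-1 - 3)² = (-4)² = 16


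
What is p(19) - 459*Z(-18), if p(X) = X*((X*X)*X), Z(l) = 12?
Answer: 124813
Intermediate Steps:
p(X) = X⁴ (p(X) = X*(X²*X) = X*X³ = X⁴)
p(19) - 459*Z(-18) = 19⁴ - 459*12 = 130321 - 5508 = 124813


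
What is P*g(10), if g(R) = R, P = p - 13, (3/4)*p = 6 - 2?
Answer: -230/3 ≈ -76.667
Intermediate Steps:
p = 16/3 (p = 4*(6 - 2)/3 = (4/3)*4 = 16/3 ≈ 5.3333)
P = -23/3 (P = 16/3 - 13 = -23/3 ≈ -7.6667)
P*g(10) = -23/3*10 = -230/3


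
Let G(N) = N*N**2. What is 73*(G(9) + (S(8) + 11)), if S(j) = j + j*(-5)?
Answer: 51684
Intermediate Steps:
S(j) = -4*j (S(j) = j - 5*j = -4*j)
G(N) = N**3
73*(G(9) + (S(8) + 11)) = 73*(9**3 + (-4*8 + 11)) = 73*(729 + (-32 + 11)) = 73*(729 - 21) = 73*708 = 51684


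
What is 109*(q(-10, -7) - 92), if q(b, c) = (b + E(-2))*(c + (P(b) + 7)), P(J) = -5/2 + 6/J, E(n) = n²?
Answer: -40003/5 ≈ -8000.6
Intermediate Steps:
P(J) = -5/2 + 6/J (P(J) = -5*½ + 6/J = -5/2 + 6/J)
q(b, c) = (4 + b)*(9/2 + c + 6/b) (q(b, c) = (b + (-2)²)*(c + ((-5/2 + 6/b) + 7)) = (b + 4)*(c + (9/2 + 6/b)) = (4 + b)*(9/2 + c + 6/b))
109*(q(-10, -7) - 92) = 109*((24 + 4*(-7) + 24/(-10) + (9/2)*(-10) - 10*(-7)) - 92) = 109*((24 - 28 + 24*(-⅒) - 45 + 70) - 92) = 109*((24 - 28 - 12/5 - 45 + 70) - 92) = 109*(93/5 - 92) = 109*(-367/5) = -40003/5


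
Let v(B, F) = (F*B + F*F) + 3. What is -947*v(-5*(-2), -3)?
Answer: 17046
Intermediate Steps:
v(B, F) = 3 + F**2 + B*F (v(B, F) = (B*F + F**2) + 3 = (F**2 + B*F) + 3 = 3 + F**2 + B*F)
-947*v(-5*(-2), -3) = -947*(3 + (-3)**2 - 5*(-2)*(-3)) = -947*(3 + 9 + 10*(-3)) = -947*(3 + 9 - 30) = -947*(-18) = 17046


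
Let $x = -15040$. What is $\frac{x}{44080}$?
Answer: $- \frac{188}{551} \approx -0.3412$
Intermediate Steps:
$\frac{x}{44080} = - \frac{15040}{44080} = \left(-15040\right) \frac{1}{44080} = - \frac{188}{551}$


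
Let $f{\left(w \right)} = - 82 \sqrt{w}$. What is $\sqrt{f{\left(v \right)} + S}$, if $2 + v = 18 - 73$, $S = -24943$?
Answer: $\sqrt{-24943 - 82 i \sqrt{57}} \approx 1.96 - 157.95 i$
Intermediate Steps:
$v = -57$ ($v = -2 + \left(18 - 73\right) = -2 - 55 = -57$)
$\sqrt{f{\left(v \right)} + S} = \sqrt{- 82 \sqrt{-57} - 24943} = \sqrt{- 82 i \sqrt{57} - 24943} = \sqrt{-24943 - 82 i \sqrt{57}}$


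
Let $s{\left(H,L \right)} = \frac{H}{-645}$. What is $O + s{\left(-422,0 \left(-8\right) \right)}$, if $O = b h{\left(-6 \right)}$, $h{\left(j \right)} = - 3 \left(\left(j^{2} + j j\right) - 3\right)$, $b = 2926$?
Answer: $- \frac{390664468}{645} \approx -6.0568 \cdot 10^{5}$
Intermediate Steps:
$s{\left(H,L \right)} = - \frac{H}{645}$ ($s{\left(H,L \right)} = H \left(- \frac{1}{645}\right) = - \frac{H}{645}$)
$h{\left(j \right)} = 9 - 6 j^{2}$ ($h{\left(j \right)} = - 3 \left(\left(j^{2} + j^{2}\right) - 3\right) = - 3 \left(2 j^{2} - 3\right) = - 3 \left(-3 + 2 j^{2}\right) = 9 - 6 j^{2}$)
$O = -605682$ ($O = 2926 \left(9 - 6 \left(-6\right)^{2}\right) = 2926 \left(9 - 216\right) = 2926 \left(-207\right) = -605682$)
$O + s{\left(-422,0 \left(-8\right) \right)} = -605682 - - \frac{422}{645} = -605682 + \frac{422}{645} = - \frac{390664468}{645}$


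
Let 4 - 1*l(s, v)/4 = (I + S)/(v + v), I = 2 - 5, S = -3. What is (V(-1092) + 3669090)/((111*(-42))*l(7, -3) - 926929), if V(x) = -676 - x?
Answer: -3669506/982873 ≈ -3.7334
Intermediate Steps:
I = -3
l(s, v) = 16 + 12/v (l(s, v) = 16 - 4*(-3 - 3)/(v + v) = 16 - (-24)/(2*v) = 16 - (-24)*1/(2*v) = 16 - (-12)/v = 16 + 12/v)
(V(-1092) + 3669090)/((111*(-42))*l(7, -3) - 926929) = ((-676 - 1*(-1092)) + 3669090)/((111*(-42))*(16 + 12/(-3)) - 926929) = ((-676 + 1092) + 3669090)/(-4662*(16 + 12*(-⅓)) - 926929) = (416 + 3669090)/(-4662*(16 - 4) - 926929) = 3669506/(-4662*12 - 926929) = 3669506/(-55944 - 926929) = 3669506/(-982873) = 3669506*(-1/982873) = -3669506/982873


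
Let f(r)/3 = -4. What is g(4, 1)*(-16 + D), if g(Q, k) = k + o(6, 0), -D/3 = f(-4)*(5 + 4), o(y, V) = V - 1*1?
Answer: 0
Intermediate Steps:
f(r) = -12 (f(r) = 3*(-4) = -12)
o(y, V) = -1 + V (o(y, V) = V - 1 = -1 + V)
D = 324 (D = -(-36)*(5 + 4) = -(-36)*9 = -3*(-108) = 324)
g(Q, k) = -1 + k (g(Q, k) = k + (-1 + 0) = k - 1 = -1 + k)
g(4, 1)*(-16 + D) = (-1 + 1)*(-16 + 324) = 0*308 = 0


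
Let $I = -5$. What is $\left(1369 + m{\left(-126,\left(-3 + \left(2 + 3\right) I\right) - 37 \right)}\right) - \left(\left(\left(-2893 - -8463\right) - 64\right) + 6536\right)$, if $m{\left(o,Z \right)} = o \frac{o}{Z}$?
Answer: $- \frac{709621}{65} \approx -10917.0$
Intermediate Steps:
$m{\left(o,Z \right)} = \frac{o^{2}}{Z}$
$\left(1369 + m{\left(-126,\left(-3 + \left(2 + 3\right) I\right) - 37 \right)}\right) - \left(\left(\left(-2893 - -8463\right) - 64\right) + 6536\right) = \left(1369 + \frac{\left(-126\right)^{2}}{\left(-3 + \left(2 + 3\right) \left(-5\right)\right) - 37}\right) - \left(\left(\left(-2893 - -8463\right) - 64\right) + 6536\right) = \left(1369 + \frac{1}{\left(-3 + 5 \left(-5\right)\right) - 37} \cdot 15876\right) - \left(\left(\left(-2893 + 8463\right) - 64\right) + 6536\right) = \left(1369 + \frac{1}{\left(-3 - 25\right) - 37} \cdot 15876\right) - \left(\left(5570 - 64\right) + 6536\right) = \left(1369 + \frac{1}{-28 - 37} \cdot 15876\right) - \left(5506 + 6536\right) = \left(1369 + \frac{1}{-65} \cdot 15876\right) - 12042 = \left(1369 - \frac{15876}{65}\right) - 12042 = \frac{73109}{65} - 12042 = - \frac{709621}{65}$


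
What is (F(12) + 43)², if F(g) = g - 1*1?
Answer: 2916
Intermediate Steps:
F(g) = -1 + g (F(g) = g - 1 = -1 + g)
(F(12) + 43)² = ((-1 + 12) + 43)² = (11 + 43)² = 54² = 2916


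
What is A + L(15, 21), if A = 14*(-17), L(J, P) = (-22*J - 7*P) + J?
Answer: -700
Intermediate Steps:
L(J, P) = -21*J - 7*P
A = -238
A + L(15, 21) = -238 + (-21*15 - 7*21) = -238 + (-315 - 147) = -238 - 462 = -700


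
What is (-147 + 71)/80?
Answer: -19/20 ≈ -0.95000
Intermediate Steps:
(-147 + 71)/80 = (1/80)*(-76) = -19/20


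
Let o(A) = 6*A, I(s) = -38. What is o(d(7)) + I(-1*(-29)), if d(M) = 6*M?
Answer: 214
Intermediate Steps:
o(d(7)) + I(-1*(-29)) = 6*(6*7) - 38 = 6*42 - 38 = 252 - 38 = 214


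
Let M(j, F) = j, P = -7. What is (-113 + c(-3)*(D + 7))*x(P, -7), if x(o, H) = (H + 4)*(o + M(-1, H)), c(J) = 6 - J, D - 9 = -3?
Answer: 96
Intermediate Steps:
D = 6 (D = 9 - 3 = 6)
x(o, H) = (-1 + o)*(4 + H) (x(o, H) = (H + 4)*(o - 1) = (4 + H)*(-1 + o) = (-1 + o)*(4 + H))
(-113 + c(-3)*(D + 7))*x(P, -7) = (-113 + (6 - 1*(-3))*(6 + 7))*(-4 - 1*(-7) + 4*(-7) - 7*(-7)) = (-113 + (6 + 3)*13)*(-4 + 7 - 28 + 49) = (-113 + 9*13)*24 = (-113 + 117)*24 = 4*24 = 96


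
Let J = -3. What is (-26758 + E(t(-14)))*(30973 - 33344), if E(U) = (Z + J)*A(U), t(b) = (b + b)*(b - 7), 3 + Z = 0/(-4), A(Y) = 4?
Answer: 63500122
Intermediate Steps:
Z = -3 (Z = -3 + 0/(-4) = -3 + 0*(-1/4) = -3 + 0 = -3)
t(b) = 2*b*(-7 + b) (t(b) = (2*b)*(-7 + b) = 2*b*(-7 + b))
E(U) = -24 (E(U) = (-3 - 3)*4 = -6*4 = -24)
(-26758 + E(t(-14)))*(30973 - 33344) = (-26758 - 24)*(30973 - 33344) = -26782*(-2371) = 63500122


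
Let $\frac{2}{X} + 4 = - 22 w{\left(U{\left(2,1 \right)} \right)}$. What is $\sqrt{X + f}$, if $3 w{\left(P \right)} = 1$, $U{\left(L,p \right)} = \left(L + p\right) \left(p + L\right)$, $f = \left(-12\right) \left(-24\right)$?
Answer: $\frac{\sqrt{83181}}{17} \approx 16.965$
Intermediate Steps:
$f = 288$
$U{\left(L,p \right)} = \left(L + p\right)^{2}$ ($U{\left(L,p \right)} = \left(L + p\right) \left(L + p\right) = \left(L + p\right)^{2}$)
$w{\left(P \right)} = \frac{1}{3}$ ($w{\left(P \right)} = \frac{1}{3} \cdot 1 = \frac{1}{3}$)
$X = - \frac{3}{17}$ ($X = \frac{2}{-4 - \frac{22}{3}} = \frac{2}{- \frac{34}{3}} = 2 \left(- \frac{3}{34}\right) = - \frac{3}{17} \approx -0.17647$)
$\sqrt{X + f} = \sqrt{- \frac{3}{17} + 288} = \sqrt{\frac{4893}{17}} = \frac{\sqrt{83181}}{17}$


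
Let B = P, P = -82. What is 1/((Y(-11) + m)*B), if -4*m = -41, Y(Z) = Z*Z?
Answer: -2/21525 ≈ -9.2915e-5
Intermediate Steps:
Y(Z) = Z**2
m = 41/4 (m = -1/4*(-41) = 41/4 ≈ 10.250)
B = -82
1/((Y(-11) + m)*B) = 1/(((-11)**2 + 41/4)*(-82)) = 1/((121 + 41/4)*(-82)) = 1/((525/4)*(-82)) = 1/(-21525/2) = -2/21525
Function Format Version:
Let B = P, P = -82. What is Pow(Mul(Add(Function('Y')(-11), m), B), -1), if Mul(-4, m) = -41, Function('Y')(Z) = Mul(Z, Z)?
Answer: Rational(-2, 21525) ≈ -9.2915e-5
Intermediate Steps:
Function('Y')(Z) = Pow(Z, 2)
m = Rational(41, 4) (m = Mul(Rational(-1, 4), -41) = Rational(41, 4) ≈ 10.250)
B = -82
Pow(Mul(Add(Function('Y')(-11), m), B), -1) = Pow(Mul(Add(Pow(-11, 2), Rational(41, 4)), -82), -1) = Pow(Mul(Add(121, Rational(41, 4)), -82), -1) = Pow(Mul(Rational(525, 4), -82), -1) = Pow(Rational(-21525, 2), -1) = Rational(-2, 21525)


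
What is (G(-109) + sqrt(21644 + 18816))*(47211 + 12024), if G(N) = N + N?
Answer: -12913230 + 2013990*sqrt(35) ≈ -9.9830e+5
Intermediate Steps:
G(N) = 2*N
(G(-109) + sqrt(21644 + 18816))*(47211 + 12024) = (2*(-109) + sqrt(21644 + 18816))*(47211 + 12024) = (-218 + sqrt(40460))*59235 = (-218 + 34*sqrt(35))*59235 = -12913230 + 2013990*sqrt(35)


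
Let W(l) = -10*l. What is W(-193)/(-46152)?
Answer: -965/23076 ≈ -0.041818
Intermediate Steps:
W(-193)/(-46152) = -10*(-193)/(-46152) = 1930*(-1/46152) = -965/23076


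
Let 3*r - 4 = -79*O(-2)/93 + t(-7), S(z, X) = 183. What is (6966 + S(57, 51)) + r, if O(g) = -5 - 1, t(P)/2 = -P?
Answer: 665573/93 ≈ 7156.7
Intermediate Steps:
t(P) = -2*P (t(P) = 2*(-P) = -2*P)
O(g) = -6
r = 716/93 (r = 4/3 + (-(-474)/93 - 2*(-7))/3 = 4/3 + (-(-474)/93 + 14)/3 = 4/3 + (-79*(-2/31) + 14)/3 = 4/3 + (158/31 + 14)/3 = 4/3 + (⅓)*(592/31) = 4/3 + 592/93 = 716/93 ≈ 7.6989)
(6966 + S(57, 51)) + r = (6966 + 183) + 716/93 = 7149 + 716/93 = 665573/93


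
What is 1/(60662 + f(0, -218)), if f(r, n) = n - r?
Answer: 1/60444 ≈ 1.6544e-5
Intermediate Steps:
1/(60662 + f(0, -218)) = 1/(60662 + (-218 - 1*0)) = 1/(60662 + (-218 + 0)) = 1/(60662 - 218) = 1/60444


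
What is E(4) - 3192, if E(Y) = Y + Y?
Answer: -3184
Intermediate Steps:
E(Y) = 2*Y
E(4) - 3192 = 2*4 - 3192 = 8 - 3192 = -3184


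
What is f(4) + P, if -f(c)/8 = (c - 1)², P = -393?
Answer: -465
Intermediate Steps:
f(c) = -8*(-1 + c)² (f(c) = -8*(c - 1)² = -8*(-1 + c)²)
f(4) + P = -8*(-1 + 4)² - 393 = -8*3² - 393 = -8*9 - 393 = -72 - 393 = -465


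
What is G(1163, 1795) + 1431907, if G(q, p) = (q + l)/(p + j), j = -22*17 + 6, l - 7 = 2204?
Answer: 2043334663/1427 ≈ 1.4319e+6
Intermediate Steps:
l = 2211 (l = 7 + 2204 = 2211)
j = -368 (j = -374 + 6 = -368)
G(q, p) = (2211 + q)/(-368 + p) (G(q, p) = (q + 2211)/(p - 368) = (2211 + q)/(-368 + p))
G(1163, 1795) + 1431907 = (2211 + 1163)/(-368 + 1795) + 1431907 = 3374/1427 + 1431907 = 2043334663/1427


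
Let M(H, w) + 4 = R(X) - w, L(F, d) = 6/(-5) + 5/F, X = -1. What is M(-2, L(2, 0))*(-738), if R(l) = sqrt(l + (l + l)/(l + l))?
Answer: 19557/5 ≈ 3911.4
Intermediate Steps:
L(F, d) = -6/5 + 5/F (L(F, d) = 6*(-1/5) + 5/F = -6/5 + 5/F)
R(l) = sqrt(1 + l) (R(l) = sqrt(l + (2*l)/((2*l))) = sqrt(l + (2*l)*(1/(2*l))) = sqrt(l + 1) = sqrt(1 + l))
M(H, w) = -4 - w (M(H, w) = -4 + (sqrt(1 - 1) - w) = -4 + (sqrt(0) - w) = -4 + (0 - w) = -4 - w)
M(-2, L(2, 0))*(-738) = (-4 - (-6/5 + 5/2))*(-738) = (-4 - 1*13/10)*(-738) = (-4 - 13/10)*(-738) = -53/10*(-738) = 19557/5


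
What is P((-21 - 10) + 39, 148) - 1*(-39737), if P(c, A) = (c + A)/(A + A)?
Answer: 2940577/74 ≈ 39738.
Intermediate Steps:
P(c, A) = (A + c)/(2*A) (P(c, A) = (A + c)/((2*A)) = (A + c)*(1/(2*A)) = (A + c)/(2*A))
P((-21 - 10) + 39, 148) - 1*(-39737) = (1/2)*(148 + ((-21 - 10) + 39))/148 - 1*(-39737) = (1/2)*(1/148)*(148 + (-31 + 39)) + 39737 = (1/2)*(1/148)*(148 + 8) + 39737 = (1/2)*(1/148)*156 + 39737 = 39/74 + 39737 = 2940577/74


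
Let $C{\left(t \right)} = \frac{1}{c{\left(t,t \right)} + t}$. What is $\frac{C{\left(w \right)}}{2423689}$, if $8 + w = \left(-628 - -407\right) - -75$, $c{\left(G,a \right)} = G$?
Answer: $- \frac{1}{746496212} \approx -1.3396 \cdot 10^{-9}$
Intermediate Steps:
$w = -154$ ($w = -8 - 146 = -154$)
$C{\left(t \right)} = \frac{1}{2 t}$ ($C{\left(t \right)} = \frac{1}{t + t} = \frac{1}{2 t}$)
$\frac{C{\left(w \right)}}{2423689} = \frac{\frac{1}{2} \frac{1}{-154}}{2423689} = \frac{1}{2} \left(- \frac{1}{154}\right) \frac{1}{2423689} = \left(- \frac{1}{308}\right) \frac{1}{2423689} = - \frac{1}{746496212}$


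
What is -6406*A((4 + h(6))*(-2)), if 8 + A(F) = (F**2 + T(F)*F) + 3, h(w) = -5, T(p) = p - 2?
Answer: 6406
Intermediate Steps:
T(p) = -2 + p
A(F) = -5 + F**2 + F*(-2 + F) (A(F) = -8 + ((F**2 + (-2 + F)*F) + 3) = -8 + ((F**2 + F*(-2 + F)) + 3) = -8 + (3 + F**2 + F*(-2 + F)) = -5 + F**2 + F*(-2 + F))
-6406*A((4 + h(6))*(-2)) = -6406*(-5 + ((4 - 5)*(-2))**2 + ((4 - 5)*(-2))*(-2 + (4 - 5)*(-2))) = -6406*(-5 + (-1*(-2))**2 + (-1*(-2))*(-2 - 1*(-2))) = -6406*(-5 + 2**2 + 2*(-2 + 2)) = -6406*(-5 + 4 + 2*0) = -6406*(-5 + 4 + 0) = -6406*(-1) = 6406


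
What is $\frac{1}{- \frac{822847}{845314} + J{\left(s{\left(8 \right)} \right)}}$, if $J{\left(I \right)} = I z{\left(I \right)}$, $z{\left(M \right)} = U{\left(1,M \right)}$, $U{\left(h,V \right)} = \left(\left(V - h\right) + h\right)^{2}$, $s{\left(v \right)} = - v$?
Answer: $- \frac{845314}{433623615} \approx -0.0019494$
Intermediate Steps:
$U{\left(h,V \right)} = V^{2}$
$z{\left(M \right)} = M^{2}$
$J{\left(I \right)} = I^{3}$ ($J{\left(I \right)} = I I^{2} = I^{3}$)
$\frac{1}{- \frac{822847}{845314} + J{\left(s{\left(8 \right)} \right)}} = \frac{1}{- \frac{822847}{845314} + \left(\left(-1\right) 8\right)^{3}} = \frac{1}{\left(-822847\right) \frac{1}{845314} + \left(-8\right)^{3}} = \frac{1}{- \frac{822847}{845314} - 512} = \frac{1}{- \frac{433623615}{845314}} = - \frac{845314}{433623615}$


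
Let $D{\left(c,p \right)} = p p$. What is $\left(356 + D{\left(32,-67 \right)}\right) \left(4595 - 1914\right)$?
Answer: $12989445$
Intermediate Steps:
$D{\left(c,p \right)} = p^{2}$
$\left(356 + D{\left(32,-67 \right)}\right) \left(4595 - 1914\right) = \left(356 + \left(-67\right)^{2}\right) \left(4595 - 1914\right) = \left(356 + 4489\right) 2681 = 4845 \cdot 2681 = 12989445$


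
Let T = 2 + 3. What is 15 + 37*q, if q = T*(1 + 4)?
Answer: 940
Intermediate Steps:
T = 5
q = 25 (q = 5*(1 + 4) = 5*5 = 25)
15 + 37*q = 15 + 37*25 = 15 + 925 = 940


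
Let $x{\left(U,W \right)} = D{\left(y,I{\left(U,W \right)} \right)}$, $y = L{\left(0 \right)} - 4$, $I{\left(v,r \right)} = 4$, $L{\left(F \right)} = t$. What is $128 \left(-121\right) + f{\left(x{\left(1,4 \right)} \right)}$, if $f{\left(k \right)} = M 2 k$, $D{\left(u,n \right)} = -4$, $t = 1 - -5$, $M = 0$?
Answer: $-15488$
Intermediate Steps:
$t = 6$ ($t = 1 + 5 = 6$)
$L{\left(F \right)} = 6$
$y = 2$ ($y = 6 - 4 = 2$)
$x{\left(U,W \right)} = -4$
$f{\left(k \right)} = 0$ ($f{\left(k \right)} = 0 \cdot 2 k = 0 k = 0$)
$128 \left(-121\right) + f{\left(x{\left(1,4 \right)} \right)} = 128 \left(-121\right) + 0 = -15488 + 0 = -15488$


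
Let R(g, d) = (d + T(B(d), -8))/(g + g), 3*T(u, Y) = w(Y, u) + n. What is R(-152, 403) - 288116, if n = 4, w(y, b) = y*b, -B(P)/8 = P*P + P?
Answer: -91060991/304 ≈ -2.9954e+5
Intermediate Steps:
B(P) = -8*P - 8*P² (B(P) = -8*(P*P + P) = -8*(P² + P) = -8*(P + P²) = -8*P - 8*P²)
w(y, b) = b*y
T(u, Y) = 4/3 + Y*u/3 (T(u, Y) = (u*Y + 4)/3 = (Y*u + 4)/3 = (4 + Y*u)/3 = 4/3 + Y*u/3)
R(g, d) = (4/3 + d + 64*d*(1 + d)/3)/(2*g) (R(g, d) = (d + (4/3 + (⅓)*(-8)*(-8*d*(1 + d))))/(g + g) = (d + (4/3 + 64*d*(1 + d)/3))/((2*g)) = (4/3 + d + 64*d*(1 + d)/3)*(1/(2*g)) = (4/3 + d + 64*d*(1 + d)/3)/(2*g))
R(-152, 403) - 288116 = (⅙)*(4 + 64*403² + 67*403)/(-152) - 288116 = (⅙)*(-1/152)*(4 + 64*162409 + 27001) - 288116 = (⅙)*(-1/152)*(4 + 10394176 + 27001) - 288116 = (⅙)*(-1/152)*10421181 - 288116 = -3473727/304 - 288116 = -91060991/304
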